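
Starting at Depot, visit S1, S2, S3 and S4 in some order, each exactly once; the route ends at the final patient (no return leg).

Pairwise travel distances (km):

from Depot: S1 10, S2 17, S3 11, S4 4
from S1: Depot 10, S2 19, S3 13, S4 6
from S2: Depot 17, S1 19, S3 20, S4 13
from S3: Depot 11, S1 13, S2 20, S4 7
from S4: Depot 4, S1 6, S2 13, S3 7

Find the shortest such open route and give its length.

There are 4! = 24 possible orderings.
Depot → S1 → S2 → S3 → S4: 10+19+20+7 = 56
Depot → S1 → S2 → S4 → S3: 10+19+13+7 = 49
Depot → S1 → S3 → S2 → S4: 10+13+20+13 = 56
Depot → S1 → S3 → S4 → S2: 10+13+7+13 = 43
Depot → S1 → S4 → S2 → S3: 10+6+13+20 = 49
Depot → S1 → S4 → S3 → S2: 10+6+7+20 = 43
Depot → S2 → S1 → S3 → S4: 17+19+13+7 = 56
Depot → S2 → S1 → S4 → S3: 17+19+6+7 = 49
Depot → S2 → S3 → S1 → S4: 17+20+13+6 = 56
Depot → S2 → S3 → S4 → S1: 17+20+7+6 = 50
Depot → S2 → S4 → S1 → S3: 17+13+6+13 = 49
Depot → S2 → S4 → S3 → S1: 17+13+7+13 = 50
Depot → S3 → S1 → S2 → S4: 11+13+19+13 = 56
Depot → S3 → S1 → S4 → S2: 11+13+6+13 = 43
… (10 more)
The minimum is 43.
One shortest path: Depot → S1 → S3 → S4 → S2.

43 km — the minimum one-way total.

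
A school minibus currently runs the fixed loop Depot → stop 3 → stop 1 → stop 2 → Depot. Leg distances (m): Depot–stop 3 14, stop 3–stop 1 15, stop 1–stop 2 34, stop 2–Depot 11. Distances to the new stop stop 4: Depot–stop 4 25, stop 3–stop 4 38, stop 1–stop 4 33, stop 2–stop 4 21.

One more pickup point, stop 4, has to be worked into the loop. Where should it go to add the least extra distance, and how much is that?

Insertion cost between consecutive stops i–j is d(i,stop 4) + d(stop 4,j) − d(i,j):
  between Depot and stop 3: 25 + 38 − 14 = 49
  between stop 3 and stop 1: 38 + 33 − 15 = 56
  between stop 1 and stop 2: 33 + 21 − 34 = 20
  between stop 2 and Depot: 21 + 25 − 11 = 35
Cheapest insertion is between stop 1 and stop 2, adding 20.
New total = 74 + 20 = 94.

Minimum extra distance: 20 m, inserting stop 4 between stop 1 and stop 2.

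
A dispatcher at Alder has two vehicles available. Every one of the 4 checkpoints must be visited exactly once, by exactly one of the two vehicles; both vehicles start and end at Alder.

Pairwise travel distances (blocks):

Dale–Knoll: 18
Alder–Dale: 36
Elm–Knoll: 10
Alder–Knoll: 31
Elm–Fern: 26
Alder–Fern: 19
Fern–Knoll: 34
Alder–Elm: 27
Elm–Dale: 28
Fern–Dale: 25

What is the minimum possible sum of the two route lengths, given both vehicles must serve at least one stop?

129 blocks — the smallest possible combined total.

There are 2^3 − 1 = 7 ways to divide the 4 stops into two non-empty groups. For each, the best each vehicle can do is its own shortest tour through its group:
  {Elm} + {Fern, Dale, Knoll}: 54 + 93 = 147
  {Fern} + {Elm, Dale, Knoll}: 38 + 91 = 129
  {Elm, Fern} + {Dale, Knoll}: 72 + 85 = 157
  {Dale} + {Elm, Fern, Knoll}: 72 + 86 = 158
  {Elm, Dale} + {Fern, Knoll}: 91 + 84 = 175
  {Fern, Dale} + {Elm, Knoll}: 80 + 68 = 148
  … (7 splits in total)
Best: vehicle 1 Alder → Fern → Alder = 38; vehicle 2 Alder → Elm → Knoll → Dale → Alder = 91; combined 129.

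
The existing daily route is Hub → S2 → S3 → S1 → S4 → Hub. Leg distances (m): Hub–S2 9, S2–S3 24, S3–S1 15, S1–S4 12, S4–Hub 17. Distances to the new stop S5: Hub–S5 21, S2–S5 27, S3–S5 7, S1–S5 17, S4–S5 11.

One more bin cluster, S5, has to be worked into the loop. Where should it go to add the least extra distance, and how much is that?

Minimum extra distance: 9 m, inserting S5 between S3 and S1.

Insertion cost between consecutive stops i–j is d(i,S5) + d(S5,j) − d(i,j):
  between Hub and S2: 21 + 27 − 9 = 39
  between S2 and S3: 27 + 7 − 24 = 10
  between S3 and S1: 7 + 17 − 15 = 9
  between S1 and S4: 17 + 11 − 12 = 16
  between S4 and Hub: 11 + 21 − 17 = 15
Cheapest insertion is between S3 and S1, adding 9.
New total = 77 + 9 = 86.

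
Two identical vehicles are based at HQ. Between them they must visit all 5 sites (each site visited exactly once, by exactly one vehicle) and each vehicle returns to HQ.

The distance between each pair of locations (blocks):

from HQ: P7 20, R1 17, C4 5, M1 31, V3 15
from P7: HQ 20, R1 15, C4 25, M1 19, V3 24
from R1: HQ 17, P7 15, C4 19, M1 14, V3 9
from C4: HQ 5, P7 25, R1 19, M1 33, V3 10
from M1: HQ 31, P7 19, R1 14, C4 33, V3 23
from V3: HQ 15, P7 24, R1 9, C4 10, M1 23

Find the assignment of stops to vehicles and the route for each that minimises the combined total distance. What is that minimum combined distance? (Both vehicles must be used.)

Check every non-empty split of the stops between the two vehicles; for each half take its own optimal tour:
  {P7} + {R1, C4, M1, V3}: 40 + 69 = 109
  {R1} + {P7, C4, M1, V3}: 34 + 77 = 111
  {P7, R1} + {C4, M1, V3}: 52 + 69 = 121
  {C4} + {P7, R1, M1, V3}: 10 + 77 = 87
  {P7, C4} + {R1, M1, V3}: 50 + 69 = 119
  {R1, C4} + {P7, M1, V3}: 41 + 77 = 118
  … (15 splits in total)
Best: vehicle 1 HQ → C4 → HQ = 10; vehicle 2 HQ → P7 → M1 → R1 → V3 → HQ = 77; combined 87.

87 blocks — the smallest possible combined total.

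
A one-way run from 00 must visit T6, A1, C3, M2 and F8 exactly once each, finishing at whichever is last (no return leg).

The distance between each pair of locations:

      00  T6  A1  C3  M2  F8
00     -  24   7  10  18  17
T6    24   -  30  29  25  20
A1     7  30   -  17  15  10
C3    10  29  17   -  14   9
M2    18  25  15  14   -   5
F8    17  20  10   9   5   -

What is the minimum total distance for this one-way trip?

Shortest open route: 63.

There are 5! = 120 possible orderings.
00→T6→A1→C3→M2→F8: 24+30+17+14+5 = 90
00→T6→A1→C3→F8→M2: 24+30+17+9+5 = 85
00→T6→A1→M2→C3→F8: 24+30+15+14+9 = 92
00→T6→A1→M2→F8→C3: 24+30+15+5+9 = 83
00→T6→A1→F8→C3→M2: 24+30+10+9+14 = 87
00→T6→A1→F8→M2→C3: 24+30+10+5+14 = 83
00→T6→C3→A1→M2→F8: 24+29+17+15+5 = 90
00→T6→C3→A1→F8→M2: 24+29+17+10+5 = 85
00→T6→C3→M2→A1→F8: 24+29+14+15+10 = 92
00→T6→C3→M2→F8→A1: 24+29+14+5+10 = 82
00→T6→C3→F8→A1→M2: 24+29+9+10+15 = 87
00→T6→C3→F8→M2→A1: 24+29+9+5+15 = 82
00→T6→M2→A1→C3→F8: 24+25+15+17+9 = 90
00→T6→M2→A1→F8→C3: 24+25+15+10+9 = 83
… (106 more)
00→A1→C3→M2→F8→T6: 7+17+14+5+20 = 63  ← best
The minimum is 63.
One shortest path: 00 → A1 → C3 → M2 → F8 → T6.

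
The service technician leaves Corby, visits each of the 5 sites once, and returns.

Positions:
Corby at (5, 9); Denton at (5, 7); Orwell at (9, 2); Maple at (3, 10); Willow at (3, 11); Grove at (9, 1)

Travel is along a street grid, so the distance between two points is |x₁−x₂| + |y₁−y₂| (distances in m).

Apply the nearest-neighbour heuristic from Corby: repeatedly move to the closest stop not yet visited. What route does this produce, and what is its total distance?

From Corby: distances to unvisited — Denton=2, Maple=3, Willow=4, Orwell=11, Grove=12. Nearest is Denton (2).
From Denton: distances to unvisited — Maple=5, Willow=6, Orwell=9, Grove=10. Nearest is Maple (5).
From Maple: distances to unvisited — Willow=1, Orwell=14, Grove=15. Nearest is Willow (1).
From Willow: distances to unvisited — Orwell=15, Grove=16. Nearest is Orwell (15).
From Orwell: distances to unvisited — Grove=1. Nearest is Grove (1).
Return Grove→Corby: 12.
Total = 2 + 5 + 1 + 15 + 1 + 12 = 36.

36 m along Corby → Denton → Maple → Willow → Orwell → Grove → Corby.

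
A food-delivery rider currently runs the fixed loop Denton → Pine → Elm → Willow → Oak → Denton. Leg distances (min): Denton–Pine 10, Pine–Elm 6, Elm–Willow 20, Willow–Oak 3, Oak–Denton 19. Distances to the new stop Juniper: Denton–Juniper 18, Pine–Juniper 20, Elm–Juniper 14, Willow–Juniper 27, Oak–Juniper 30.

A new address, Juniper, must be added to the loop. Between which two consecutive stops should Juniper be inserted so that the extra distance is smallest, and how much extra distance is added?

Insertion cost between consecutive stops i–j is d(i,Juniper) + d(Juniper,j) − d(i,j):
  between Denton and Pine: 18 + 20 − 10 = 28
  between Pine and Elm: 20 + 14 − 6 = 28
  between Elm and Willow: 14 + 27 − 20 = 21
  between Willow and Oak: 27 + 30 − 3 = 54
  between Oak and Denton: 30 + 18 − 19 = 29
Cheapest insertion is between Elm and Willow, adding 21.
New total = 58 + 21 = 79.

+21 min — insert Juniper between Elm and Willow.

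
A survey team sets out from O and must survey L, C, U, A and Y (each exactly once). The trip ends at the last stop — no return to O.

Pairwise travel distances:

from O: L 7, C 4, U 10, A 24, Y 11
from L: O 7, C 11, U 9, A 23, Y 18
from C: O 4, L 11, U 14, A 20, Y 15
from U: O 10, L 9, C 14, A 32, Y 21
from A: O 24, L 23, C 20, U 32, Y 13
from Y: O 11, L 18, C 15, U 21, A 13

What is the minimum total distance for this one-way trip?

There are 5! = 120 possible orderings.
O→L→C→U→A→Y: 7+11+14+32+13 = 77
O→L→C→U→Y→A: 7+11+14+21+13 = 66
O→L→C→A→U→Y: 7+11+20+32+21 = 91
O→L→C→A→Y→U: 7+11+20+13+21 = 72
O→L→C→Y→U→A: 7+11+15+21+32 = 86
O→L→C→Y→A→U: 7+11+15+13+32 = 78
O→L→U→C→A→Y: 7+9+14+20+13 = 63
O→L→U→C→Y→A: 7+9+14+15+13 = 58
O→L→U→A→C→Y: 7+9+32+20+15 = 83
O→L→U→A→Y→C: 7+9+32+13+15 = 76
O→L→U→Y→C→A: 7+9+21+15+20 = 72
O→L→U→Y→A→C: 7+9+21+13+20 = 70
O→L→A→C→U→Y: 7+23+20+14+21 = 85
O→L→A→C→Y→U: 7+23+20+15+21 = 86
… (106 more)
The minimum is 58.
One shortest path: O → L → U → C → Y → A.

Shortest open route: 58.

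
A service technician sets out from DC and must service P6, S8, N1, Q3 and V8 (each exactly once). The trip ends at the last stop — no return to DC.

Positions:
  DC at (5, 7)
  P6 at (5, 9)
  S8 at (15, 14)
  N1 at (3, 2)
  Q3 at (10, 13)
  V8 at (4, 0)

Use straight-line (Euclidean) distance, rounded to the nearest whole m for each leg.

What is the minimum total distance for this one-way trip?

Shortest open route: 27 m.

There are 5! = 120 possible orderings.
DC→P6→S8→N1→Q3→V8: 2+11+17+13+14 = 57
DC→P6→S8→N1→V8→Q3: 2+11+17+2+14 = 46
DC→P6→S8→Q3→N1→V8: 2+11+5+13+2 = 33
DC→P6→S8→Q3→V8→N1: 2+11+5+14+2 = 34
DC→P6→S8→V8→N1→Q3: 2+11+18+2+13 = 46
DC→P6→S8→V8→Q3→N1: 2+11+18+14+13 = 58
DC→P6→N1→S8→Q3→V8: 2+7+17+5+14 = 45
DC→P6→N1→S8→V8→Q3: 2+7+17+18+14 = 58
DC→P6→N1→Q3→S8→V8: 2+7+13+5+18 = 45
DC→P6→N1→Q3→V8→S8: 2+7+13+14+18 = 54
DC→P6→N1→V8→S8→Q3: 2+7+2+18+5 = 34
DC→P6→N1→V8→Q3→S8: 2+7+2+14+5 = 30
DC→P6→Q3→S8→N1→V8: 2+6+5+17+2 = 32
DC→P6→Q3→S8→V8→N1: 2+6+5+18+2 = 33
… (106 more)
DC→N1→V8→P6→Q3→S8: 5+2+9+6+5 = 27  ← best
The minimum is 27.
One shortest path: DC → N1 → V8 → P6 → Q3 → S8.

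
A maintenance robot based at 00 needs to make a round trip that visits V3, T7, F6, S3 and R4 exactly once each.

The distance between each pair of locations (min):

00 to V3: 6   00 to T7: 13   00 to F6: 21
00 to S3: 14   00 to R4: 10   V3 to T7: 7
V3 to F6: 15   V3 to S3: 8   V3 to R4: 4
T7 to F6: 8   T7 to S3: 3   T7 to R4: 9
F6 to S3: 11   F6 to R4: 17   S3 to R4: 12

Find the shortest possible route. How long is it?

Minimum total distance: 52 min.

With 5 stops there are 5!/2 = 60 distinct round trips (a route and its reverse cost the same).
00-V3-T7-F6-S3-R4-00: 6+7+8+11+12+10 = 54
00-V3-T7-F6-R4-S3-00: 6+7+8+17+12+14 = 64
00-V3-T7-S3-F6-R4-00: 6+7+3+11+17+10 = 54
00-V3-T7-S3-R4-F6-00: 6+7+3+12+17+21 = 66
00-V3-T7-R4-F6-S3-00: 6+7+9+17+11+14 = 64
00-V3-T7-R4-S3-F6-00: 6+7+9+12+11+21 = 66
00-V3-F6-T7-S3-R4-00: 6+15+8+3+12+10 = 54
00-V3-F6-T7-R4-S3-00: 6+15+8+9+12+14 = 64
00-V3-F6-S3-T7-R4-00: 6+15+11+3+9+10 = 54
00-V3-F6-S3-R4-T7-00: 6+15+11+12+9+13 = 66
00-V3-F6-R4-T7-S3-00: 6+15+17+9+3+14 = 64
00-V3-F6-R4-S3-T7-00: 6+15+17+12+3+13 = 66
00-V3-S3-T7-F6-R4-00: 6+8+3+8+17+10 = 52
00-V3-S3-T7-R4-F6-00: 6+8+3+9+17+21 = 64
… (46 more)
The minimum is 52.
One optimal route: 00 → V3 → S3 → T7 → F6 → R4 → 00 (or its reverse).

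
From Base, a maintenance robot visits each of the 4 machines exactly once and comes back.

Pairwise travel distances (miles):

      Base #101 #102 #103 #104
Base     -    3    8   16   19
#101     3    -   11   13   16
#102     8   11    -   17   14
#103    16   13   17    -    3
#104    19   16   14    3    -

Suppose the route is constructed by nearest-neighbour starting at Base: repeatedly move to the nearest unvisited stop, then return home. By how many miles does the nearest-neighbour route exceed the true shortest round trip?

From Base: #101=3, #102=8, #103=16, #104=19 → choose #101 (3).
From #101: #102=11, #103=13, #104=16 → choose #102 (11).
From #102: #104=14, #103=17 → choose #104 (14).
From #104: #103=3 → choose #103 (3).
NN route Base → #101 → #102 → #104 → #103 → Base costs 47.
Optimal: Base → #101 → #103 → #104 → #102 → Base costs 41 (by enumerating all 12 distinct tours).
Excess = 47 − 41 = 6.

The nearest-neighbour route is 6 miles longer than optimal.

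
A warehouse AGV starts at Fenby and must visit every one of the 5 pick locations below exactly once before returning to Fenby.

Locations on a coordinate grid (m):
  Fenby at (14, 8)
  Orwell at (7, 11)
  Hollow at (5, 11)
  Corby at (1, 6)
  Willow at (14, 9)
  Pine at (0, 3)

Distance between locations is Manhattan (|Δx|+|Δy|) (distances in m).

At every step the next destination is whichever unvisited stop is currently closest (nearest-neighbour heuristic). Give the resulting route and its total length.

Fenby → [Willow:1 / Orwell:10 / Hollow:12 / Corby:15 / Pine:19] → Willow (1)
Willow → [Orwell:9 / Hollow:11 / Corby:16 / Pine:20] → Orwell (9)
Orwell → [Hollow:2 / Corby:11 / Pine:15] → Hollow (2)
Hollow → [Corby:9 / Pine:13] → Corby (9)
Corby → [Pine:4] → Pine (4)
Return Pine→Fenby: 19.
Total = 1 + 9 + 2 + 9 + 4 + 19 = 44.

Total distance 44 m via the nearest-neighbour route Fenby → Willow → Orwell → Hollow → Corby → Pine → Fenby.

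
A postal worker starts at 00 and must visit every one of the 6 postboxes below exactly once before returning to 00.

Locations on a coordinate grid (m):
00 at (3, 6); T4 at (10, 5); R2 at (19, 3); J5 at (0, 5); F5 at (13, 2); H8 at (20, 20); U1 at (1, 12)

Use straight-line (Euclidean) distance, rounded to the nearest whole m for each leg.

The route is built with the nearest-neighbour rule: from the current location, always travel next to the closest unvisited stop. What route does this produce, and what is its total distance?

70 m along 00 → J5 → U1 → T4 → F5 → R2 → H8 → 00.

From 00: distances to unvisited — J5=3, U1=6, T4=7, F5=11, R2=16, H8=22. Nearest is J5 (3).
From J5: distances to unvisited — U1=7, T4=10, F5=13, R2=19, H8=25. Nearest is U1 (7).
From U1: distances to unvisited — T4=11, F5=16, R2=20, H8=21. Nearest is T4 (11).
From T4: distances to unvisited — F5=4, R2=9, H8=18. Nearest is F5 (4).
From F5: distances to unvisited — R2=6, H8=19. Nearest is R2 (6).
From R2: distances to unvisited — H8=17. Nearest is H8 (17).
Return H8→00: 22.
Total = 3 + 7 + 11 + 4 + 6 + 17 + 22 = 70.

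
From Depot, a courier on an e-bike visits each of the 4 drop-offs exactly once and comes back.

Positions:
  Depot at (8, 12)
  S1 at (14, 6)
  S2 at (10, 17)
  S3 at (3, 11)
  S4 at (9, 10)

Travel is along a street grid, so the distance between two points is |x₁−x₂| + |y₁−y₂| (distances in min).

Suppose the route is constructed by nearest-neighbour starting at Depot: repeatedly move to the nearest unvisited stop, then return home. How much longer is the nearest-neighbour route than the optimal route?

6 min longer than the optimal tour.

Depot: S4=3, S3=6, S2=7, S1=12 ⇒ S4
S4: S3=7, S2=8, S1=9 ⇒ S3
S3: S2=13, S1=16 ⇒ S2
S2: S1=15 ⇒ S1
NN route Depot → S4 → S3 → S2 → S1 → Depot costs 50.
Optimal: Depot → S2 → S1 → S4 → S3 → Depot costs 44 (by enumerating all 12 distinct tours).
Excess = 50 − 44 = 6.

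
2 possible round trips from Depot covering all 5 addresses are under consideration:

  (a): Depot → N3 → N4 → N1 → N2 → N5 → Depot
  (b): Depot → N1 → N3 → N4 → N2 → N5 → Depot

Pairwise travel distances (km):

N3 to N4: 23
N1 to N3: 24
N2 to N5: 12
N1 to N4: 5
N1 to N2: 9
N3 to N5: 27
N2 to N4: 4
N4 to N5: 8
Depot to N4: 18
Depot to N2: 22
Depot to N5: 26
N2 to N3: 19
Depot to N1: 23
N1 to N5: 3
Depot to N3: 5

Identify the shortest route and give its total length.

(a): 5 + 23 + 5 + 9 + 12 + 26 = 80
(b): 23 + 24 + 23 + 4 + 12 + 26 = 112

80 km — (a) is the shortest.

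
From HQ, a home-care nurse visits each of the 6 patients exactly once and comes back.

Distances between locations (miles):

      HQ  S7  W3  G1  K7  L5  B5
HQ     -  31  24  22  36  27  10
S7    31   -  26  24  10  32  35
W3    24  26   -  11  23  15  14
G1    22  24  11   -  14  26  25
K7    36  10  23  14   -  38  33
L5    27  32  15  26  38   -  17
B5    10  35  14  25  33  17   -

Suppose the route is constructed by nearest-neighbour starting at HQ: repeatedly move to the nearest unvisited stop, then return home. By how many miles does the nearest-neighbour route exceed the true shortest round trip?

10 miles longer than the optimal tour.

HQ: B5=10, G1=22, W3=24, L5=27, S7=31, K7=36 ⇒ B5
B5: W3=14, L5=17, G1=25, K7=33, S7=35 ⇒ W3
W3: G1=11, L5=15, K7=23, S7=26 ⇒ G1
G1: K7=14, S7=24, L5=26 ⇒ K7
K7: S7=10, L5=38 ⇒ S7
S7: L5=32 ⇒ L5
NN route HQ → B5 → W3 → G1 → K7 → S7 → L5 → HQ costs 118.
Optimal: HQ → S7 → K7 → G1 → W3 → L5 → B5 → HQ costs 108 (by enumerating all 360 distinct tours).
Excess = 118 − 108 = 10.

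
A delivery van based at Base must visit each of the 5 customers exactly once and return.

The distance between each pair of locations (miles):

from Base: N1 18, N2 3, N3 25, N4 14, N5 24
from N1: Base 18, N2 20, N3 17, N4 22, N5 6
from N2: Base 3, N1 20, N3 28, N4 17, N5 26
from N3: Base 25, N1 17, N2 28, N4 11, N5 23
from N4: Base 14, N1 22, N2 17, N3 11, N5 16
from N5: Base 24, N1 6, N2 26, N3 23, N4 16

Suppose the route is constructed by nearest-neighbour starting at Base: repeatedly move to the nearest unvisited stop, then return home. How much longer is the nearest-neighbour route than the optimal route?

The nearest-neighbour route is 1 miles longer than optimal.

From Base: N2=3, N4=14, N1=18, N5=24, N3=25 → choose N2 (3).
From N2: N4=17, N1=20, N5=26, N3=28 → choose N4 (17).
From N4: N3=11, N5=16, N1=22 → choose N3 (11).
From N3: N1=17, N5=23 → choose N1 (17).
From N1: N5=6 → choose N5 (6).
NN route Base → N2 → N4 → N3 → N1 → N5 → Base costs 78.
Optimal: Base → N2 → N1 → N5 → N3 → N4 → Base costs 77 (by enumerating all 60 distinct tours).
Excess = 78 − 77 = 1.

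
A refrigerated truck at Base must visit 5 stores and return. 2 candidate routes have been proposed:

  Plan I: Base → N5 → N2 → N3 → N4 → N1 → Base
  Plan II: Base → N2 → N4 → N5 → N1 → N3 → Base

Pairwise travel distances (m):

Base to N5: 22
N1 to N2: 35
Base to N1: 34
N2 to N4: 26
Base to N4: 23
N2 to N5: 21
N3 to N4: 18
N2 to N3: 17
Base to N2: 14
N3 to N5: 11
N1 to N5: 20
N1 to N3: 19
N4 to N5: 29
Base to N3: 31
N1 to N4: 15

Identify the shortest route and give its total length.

127 m — Plan I is the shortest.

Plan I: 22 + 21 + 17 + 18 + 15 + 34 = 127
Plan II: 14 + 26 + 29 + 20 + 19 + 31 = 139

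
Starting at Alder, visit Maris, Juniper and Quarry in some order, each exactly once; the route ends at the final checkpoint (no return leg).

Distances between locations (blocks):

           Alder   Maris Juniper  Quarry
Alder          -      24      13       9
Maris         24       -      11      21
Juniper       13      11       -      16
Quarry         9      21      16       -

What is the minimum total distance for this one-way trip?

Minimum one-way distance = 36 blocks.

There are 3! = 6 possible orderings.
Alder - Maris - Juniper - Quarry: 24+11+16 = 51
Alder - Maris - Quarry - Juniper: 24+21+16 = 61
Alder - Juniper - Maris - Quarry: 13+11+21 = 45
Alder - Juniper - Quarry - Maris: 13+16+21 = 50
Alder - Quarry - Maris - Juniper: 9+21+11 = 41
Alder - Quarry - Juniper - Maris: 9+16+11 = 36
The minimum is 36.
One shortest path: Alder → Quarry → Juniper → Maris.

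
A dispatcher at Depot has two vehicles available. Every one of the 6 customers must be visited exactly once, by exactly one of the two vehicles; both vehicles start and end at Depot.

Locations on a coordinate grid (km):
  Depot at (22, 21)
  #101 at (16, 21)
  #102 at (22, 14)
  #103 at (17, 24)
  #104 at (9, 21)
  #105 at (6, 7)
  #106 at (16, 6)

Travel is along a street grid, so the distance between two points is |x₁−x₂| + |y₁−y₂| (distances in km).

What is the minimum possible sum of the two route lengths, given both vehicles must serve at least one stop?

78 km — the smallest possible combined total.

Check every non-empty split of the stops between the two vehicles; for each half take its own optimal tour:
  {#101} + {#102, #103, #104, #105, #106}: 12 + 68 = 80
  {#102} + {#101, #103, #104, #105, #106}: 14 + 68 = 82
  {#101, #102} + {#103, #104, #105, #106}: 26 + 68 = 94
  {#103} + {#101, #102, #104, #105, #106}: 16 + 62 = 78
  {#101, #103} + {#102, #104, #105, #106}: 18 + 62 = 80
  {#102, #103} + {#101, #104, #105, #106}: 30 + 62 = 92
  … (31 splits in total)
Best: vehicle 1 Depot → #103 → Depot = 16; vehicle 2 Depot → #101 → #104 → #105 → #106 → #102 → Depot = 62; combined 78.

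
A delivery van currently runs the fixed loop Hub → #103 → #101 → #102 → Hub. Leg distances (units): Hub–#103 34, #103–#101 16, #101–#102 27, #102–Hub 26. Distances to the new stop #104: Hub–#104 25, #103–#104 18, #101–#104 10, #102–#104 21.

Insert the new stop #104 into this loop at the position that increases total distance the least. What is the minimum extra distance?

+4 — insert #104 between #101 and #102.

Insertion cost between consecutive stops i–j is d(i,#104) + d(#104,j) − d(i,j):
  between Hub and #103: 25 + 18 − 34 = 9
  between #103 and #101: 18 + 10 − 16 = 12
  between #101 and #102: 10 + 21 − 27 = 4
  between #102 and Hub: 21 + 25 − 26 = 20
Cheapest insertion is between #101 and #102, adding 4.
New total = 103 + 4 = 107.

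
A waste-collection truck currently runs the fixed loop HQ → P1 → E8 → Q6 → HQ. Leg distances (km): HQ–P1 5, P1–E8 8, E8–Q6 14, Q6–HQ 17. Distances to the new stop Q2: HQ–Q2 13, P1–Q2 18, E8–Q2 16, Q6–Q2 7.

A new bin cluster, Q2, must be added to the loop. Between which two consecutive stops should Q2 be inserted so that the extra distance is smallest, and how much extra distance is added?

+3 km — insert Q2 between Q6 and HQ.

Insertion cost between consecutive stops i–j is d(i,Q2) + d(Q2,j) − d(i,j):
  between HQ and P1: 13 + 18 − 5 = 26
  between P1 and E8: 18 + 16 − 8 = 26
  between E8 and Q6: 16 + 7 − 14 = 9
  between Q6 and HQ: 7 + 13 − 17 = 3
Cheapest insertion is between Q6 and HQ, adding 3.
New total = 44 + 3 = 47.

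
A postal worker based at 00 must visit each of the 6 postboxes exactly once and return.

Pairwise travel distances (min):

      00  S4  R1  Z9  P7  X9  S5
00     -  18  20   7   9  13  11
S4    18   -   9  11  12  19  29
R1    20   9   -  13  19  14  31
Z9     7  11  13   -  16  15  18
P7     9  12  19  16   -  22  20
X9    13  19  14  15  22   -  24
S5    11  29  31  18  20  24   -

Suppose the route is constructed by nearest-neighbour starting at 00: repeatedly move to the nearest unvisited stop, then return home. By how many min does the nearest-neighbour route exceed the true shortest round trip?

The nearest-neighbour route is 6 min longer than optimal.

00: Z9=7, P7=9, S5=11, X9=13, S4=18, R1=20 ⇒ Z9
Z9: S4=11, R1=13, X9=15, P7=16, S5=18 ⇒ S4
S4: R1=9, P7=12, X9=19, S5=29 ⇒ R1
R1: X9=14, P7=19, S5=31 ⇒ X9
X9: P7=22, S5=24 ⇒ P7
P7: S5=20 ⇒ S5
NN route 00 → Z9 → S4 → R1 → X9 → P7 → S5 → 00 costs 94.
Optimal: 00 → Z9 → X9 → R1 → S4 → P7 → S5 → 00 costs 88 (by enumerating all 360 distinct tours).
Excess = 94 − 88 = 6.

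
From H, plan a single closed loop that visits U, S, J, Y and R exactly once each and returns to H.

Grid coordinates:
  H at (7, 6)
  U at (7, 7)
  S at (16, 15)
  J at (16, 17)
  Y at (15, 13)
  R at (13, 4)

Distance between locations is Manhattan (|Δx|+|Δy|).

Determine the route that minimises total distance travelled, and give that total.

There are 60 distinct closed tours to check (reversals are equivalent).
H - U - S - J - Y - R - H: 1+17+2+5+11+8 = 44
H - U - S - J - R - Y - H: 1+17+2+16+11+15 = 62
H - U - S - Y - J - R - H: 1+17+3+5+16+8 = 50
H - U - S - Y - R - J - H: 1+17+3+11+16+20 = 68
H - U - S - R - J - Y - H: 1+17+14+16+5+15 = 68
H - U - S - R - Y - J - H: 1+17+14+11+5+20 = 68
H - U - J - S - Y - R - H: 1+19+2+3+11+8 = 44
H - U - J - S - R - Y - H: 1+19+2+14+11+15 = 62
H - U - J - Y - S - R - H: 1+19+5+3+14+8 = 50
H - U - J - Y - R - S - H: 1+19+5+11+14+18 = 68
H - U - J - R - S - Y - H: 1+19+16+14+3+15 = 68
H - U - J - R - Y - S - H: 1+19+16+11+3+18 = 68
H - U - Y - S - J - R - H: 1+14+3+2+16+8 = 44
H - U - Y - S - R - J - H: 1+14+3+14+16+20 = 68
… (46 more)
The minimum is 44.
One optimal route: H → U → S → J → Y → R → H (or its reverse).

Minimum total distance: 44.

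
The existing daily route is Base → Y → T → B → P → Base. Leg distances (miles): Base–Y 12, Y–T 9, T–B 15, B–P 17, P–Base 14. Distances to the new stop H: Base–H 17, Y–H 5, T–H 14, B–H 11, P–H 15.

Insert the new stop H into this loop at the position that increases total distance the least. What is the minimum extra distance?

Insertion cost between consecutive stops i–j is d(i,H) + d(H,j) − d(i,j):
  between Base and Y: 17 + 5 − 12 = 10
  between Y and T: 5 + 14 − 9 = 10
  between T and B: 14 + 11 − 15 = 10
  between B and P: 11 + 15 − 17 = 9
  between P and Base: 15 + 17 − 14 = 18
Cheapest insertion is between B and P, adding 9.
New total = 67 + 9 = 76.

+9 miles — insert H between B and P.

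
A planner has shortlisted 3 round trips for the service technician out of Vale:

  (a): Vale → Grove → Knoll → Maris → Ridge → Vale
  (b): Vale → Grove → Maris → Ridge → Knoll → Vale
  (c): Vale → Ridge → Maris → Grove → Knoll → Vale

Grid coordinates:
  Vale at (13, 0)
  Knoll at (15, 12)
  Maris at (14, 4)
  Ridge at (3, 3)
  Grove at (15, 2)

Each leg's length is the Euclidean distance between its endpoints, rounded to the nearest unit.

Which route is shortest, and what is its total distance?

42 — (a) is the shortest.

(a): 3 + 10 + 8 + 11 + 10 = 42
(b): 3 + 2 + 11 + 15 + 12 = 43
(c): 10 + 11 + 2 + 10 + 12 = 45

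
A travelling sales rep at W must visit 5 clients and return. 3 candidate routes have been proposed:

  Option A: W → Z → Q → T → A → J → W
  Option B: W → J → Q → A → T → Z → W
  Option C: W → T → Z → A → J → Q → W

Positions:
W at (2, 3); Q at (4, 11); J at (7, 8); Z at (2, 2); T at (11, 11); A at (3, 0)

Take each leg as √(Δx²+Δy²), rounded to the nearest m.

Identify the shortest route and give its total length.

47 m — Option A is the shortest.

Option A: 1 + 9 + 7 + 14 + 9 + 7 = 47
Option B: 7 + 4 + 11 + 14 + 13 + 1 = 50
Option C: 12 + 13 + 2 + 9 + 4 + 8 = 48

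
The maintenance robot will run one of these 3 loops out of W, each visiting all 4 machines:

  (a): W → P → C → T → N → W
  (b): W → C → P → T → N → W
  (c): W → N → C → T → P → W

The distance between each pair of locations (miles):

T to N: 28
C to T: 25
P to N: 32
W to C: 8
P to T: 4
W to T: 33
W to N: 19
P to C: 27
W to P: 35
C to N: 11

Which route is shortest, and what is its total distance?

Shortest is (b), total 86 miles.

(a): 35 + 27 + 25 + 28 + 19 = 134
(b): 8 + 27 + 4 + 28 + 19 = 86
(c): 19 + 11 + 25 + 4 + 35 = 94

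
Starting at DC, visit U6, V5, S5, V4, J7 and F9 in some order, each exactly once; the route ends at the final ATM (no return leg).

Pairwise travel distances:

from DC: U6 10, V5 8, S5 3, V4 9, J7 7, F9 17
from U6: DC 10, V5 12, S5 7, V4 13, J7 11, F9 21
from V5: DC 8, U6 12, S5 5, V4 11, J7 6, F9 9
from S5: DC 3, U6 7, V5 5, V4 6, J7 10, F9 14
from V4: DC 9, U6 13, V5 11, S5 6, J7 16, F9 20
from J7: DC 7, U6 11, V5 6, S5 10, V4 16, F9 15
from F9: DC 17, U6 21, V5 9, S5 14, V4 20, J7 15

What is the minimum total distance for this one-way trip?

48 — the minimum one-way total.

There are 6! = 720 possible orderings.
DC → U6 → V5 → S5 → V4 → J7 → F9: 10+12+5+6+16+15 = 64
DC → U6 → V5 → S5 → V4 → F9 → J7: 10+12+5+6+20+15 = 68
DC → U6 → V5 → S5 → J7 → V4 → F9: 10+12+5+10+16+20 = 73
DC → U6 → V5 → S5 → J7 → F9 → V4: 10+12+5+10+15+20 = 72
DC → U6 → V5 → S5 → F9 → V4 → J7: 10+12+5+14+20+16 = 77
DC → U6 → V5 → S5 → F9 → J7 → V4: 10+12+5+14+15+16 = 72
DC → U6 → V5 → V4 → S5 → J7 → F9: 10+12+11+6+10+15 = 64
DC → U6 → V5 → V4 → S5 → F9 → J7: 10+12+11+6+14+15 = 68
… (712 more)
DC → S5 → V4 → U6 → J7 → V5 → F9: 3+6+13+11+6+9 = 48  ← best
The minimum is 48.
One shortest path: DC → S5 → V4 → U6 → J7 → V5 → F9.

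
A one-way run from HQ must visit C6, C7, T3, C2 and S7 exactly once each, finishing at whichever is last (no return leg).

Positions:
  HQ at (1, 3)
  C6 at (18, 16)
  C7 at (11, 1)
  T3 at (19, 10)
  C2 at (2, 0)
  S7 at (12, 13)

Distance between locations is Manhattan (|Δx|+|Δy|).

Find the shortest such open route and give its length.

There are 5! = 120 possible orderings.
HQ → C6 → C7 → T3 → C2 → S7: 30+22+17+27+23 = 119
HQ → C6 → C7 → T3 → S7 → C2: 30+22+17+10+23 = 102
HQ → C6 → C7 → C2 → T3 → S7: 30+22+10+27+10 = 99
HQ → C6 → C7 → C2 → S7 → T3: 30+22+10+23+10 = 95
HQ → C6 → C7 → S7 → T3 → C2: 30+22+13+10+27 = 102
HQ → C6 → C7 → S7 → C2 → T3: 30+22+13+23+27 = 115
HQ → C6 → T3 → C7 → C2 → S7: 30+7+17+10+23 = 87
HQ → C6 → T3 → C7 → S7 → C2: 30+7+17+13+23 = 90
HQ → C6 → T3 → C2 → C7 → S7: 30+7+27+10+13 = 87
HQ → C6 → T3 → C2 → S7 → C7: 30+7+27+23+13 = 100
HQ → C6 → T3 → S7 → C7 → C2: 30+7+10+13+10 = 70
HQ → C6 → T3 → S7 → C2 → C7: 30+7+10+23+10 = 80
HQ → C6 → C2 → C7 → T3 → S7: 30+32+10+17+10 = 99
HQ → C6 → C2 → C7 → S7 → T3: 30+32+10+13+10 = 95
… (106 more)
HQ → C2 → C7 → S7 → C6 → T3: 4+10+13+9+7 = 43  ← best
The minimum is 43.
One shortest path: HQ → C2 → C7 → S7 → C6 → T3.

43 — the minimum one-way total.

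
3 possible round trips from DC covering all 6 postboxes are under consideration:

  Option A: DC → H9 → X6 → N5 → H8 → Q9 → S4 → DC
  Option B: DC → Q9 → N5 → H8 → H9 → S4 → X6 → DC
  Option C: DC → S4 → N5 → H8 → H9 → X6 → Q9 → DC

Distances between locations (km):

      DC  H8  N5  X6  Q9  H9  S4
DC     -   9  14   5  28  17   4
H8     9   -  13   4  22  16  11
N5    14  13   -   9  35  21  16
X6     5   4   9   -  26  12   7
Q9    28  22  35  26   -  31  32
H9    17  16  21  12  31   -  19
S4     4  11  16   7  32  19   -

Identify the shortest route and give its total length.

Option A: 17 + 12 + 9 + 13 + 22 + 32 + 4 = 109
Option B: 28 + 35 + 13 + 16 + 19 + 7 + 5 = 123
Option C: 4 + 16 + 13 + 16 + 12 + 26 + 28 = 115

109 km — Option A is the shortest.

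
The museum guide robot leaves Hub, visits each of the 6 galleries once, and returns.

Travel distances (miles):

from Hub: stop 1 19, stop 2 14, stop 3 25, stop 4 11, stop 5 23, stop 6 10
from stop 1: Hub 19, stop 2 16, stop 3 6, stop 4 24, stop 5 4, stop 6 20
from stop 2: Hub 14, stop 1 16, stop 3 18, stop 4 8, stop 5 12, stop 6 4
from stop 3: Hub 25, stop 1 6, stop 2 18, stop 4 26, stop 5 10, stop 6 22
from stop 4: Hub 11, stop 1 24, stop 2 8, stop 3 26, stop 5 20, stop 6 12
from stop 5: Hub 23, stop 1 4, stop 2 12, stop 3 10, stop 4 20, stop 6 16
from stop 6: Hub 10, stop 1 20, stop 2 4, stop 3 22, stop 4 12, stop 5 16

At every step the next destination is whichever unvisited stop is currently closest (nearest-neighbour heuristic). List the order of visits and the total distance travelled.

At Hub the remaining stops are stop 6 10, stop 4 11, stop 2 14, stop 1 19, stop 5 23, stop 3 25; go to stop 6.
At stop 6 the remaining stops are stop 2 4, stop 4 12, stop 5 16, stop 1 20, stop 3 22; go to stop 2.
At stop 2 the remaining stops are stop 4 8, stop 5 12, stop 1 16, stop 3 18; go to stop 4.
At stop 4 the remaining stops are stop 5 20, stop 1 24, stop 3 26; go to stop 5.
At stop 5 the remaining stops are stop 1 4, stop 3 10; go to stop 1.
At stop 1 the remaining stops are stop 3 6; go to stop 3.
Return stop 3→Hub: 25.
Total = 10 + 4 + 8 + 20 + 4 + 6 + 25 = 77.

Nearest-neighbour total = 77 miles; route Hub → stop 6 → stop 2 → stop 4 → stop 5 → stop 1 → stop 3 → Hub.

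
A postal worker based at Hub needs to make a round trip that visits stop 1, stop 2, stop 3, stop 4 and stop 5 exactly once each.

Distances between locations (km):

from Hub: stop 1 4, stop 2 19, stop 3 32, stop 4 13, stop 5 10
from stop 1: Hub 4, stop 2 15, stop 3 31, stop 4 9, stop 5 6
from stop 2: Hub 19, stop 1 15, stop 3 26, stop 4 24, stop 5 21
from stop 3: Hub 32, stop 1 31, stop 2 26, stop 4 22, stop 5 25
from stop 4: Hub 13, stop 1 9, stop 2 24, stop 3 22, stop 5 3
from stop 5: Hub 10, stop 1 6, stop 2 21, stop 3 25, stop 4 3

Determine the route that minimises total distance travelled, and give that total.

80 km — the shortest possible round trip.

There are 60 distinct closed tours to check (reversals are equivalent).
Hub - stop 1 - stop 2 - stop 3 - stop 4 - stop 5 - Hub: 4+15+26+22+3+10 = 80
Hub - stop 1 - stop 2 - stop 3 - stop 5 - stop 4 - Hub: 4+15+26+25+3+13 = 86
Hub - stop 1 - stop 2 - stop 4 - stop 3 - stop 5 - Hub: 4+15+24+22+25+10 = 100
Hub - stop 1 - stop 2 - stop 4 - stop 5 - stop 3 - Hub: 4+15+24+3+25+32 = 103
Hub - stop 1 - stop 2 - stop 5 - stop 3 - stop 4 - Hub: 4+15+21+25+22+13 = 100
Hub - stop 1 - stop 2 - stop 5 - stop 4 - stop 3 - Hub: 4+15+21+3+22+32 = 97
Hub - stop 1 - stop 3 - stop 2 - stop 4 - stop 5 - Hub: 4+31+26+24+3+10 = 98
Hub - stop 1 - stop 3 - stop 2 - stop 5 - stop 4 - Hub: 4+31+26+21+3+13 = 98
Hub - stop 1 - stop 3 - stop 4 - stop 2 - stop 5 - Hub: 4+31+22+24+21+10 = 112
Hub - stop 1 - stop 3 - stop 4 - stop 5 - stop 2 - Hub: 4+31+22+3+21+19 = 100
Hub - stop 1 - stop 3 - stop 5 - stop 2 - stop 4 - Hub: 4+31+25+21+24+13 = 118
Hub - stop 1 - stop 3 - stop 5 - stop 4 - stop 2 - Hub: 4+31+25+3+24+19 = 106
Hub - stop 1 - stop 4 - stop 2 - stop 3 - stop 5 - Hub: 4+9+24+26+25+10 = 98
Hub - stop 1 - stop 4 - stop 2 - stop 5 - stop 3 - Hub: 4+9+24+21+25+32 = 115
… (46 more)
The minimum is 80.
One optimal route: Hub → stop 1 → stop 2 → stop 3 → stop 4 → stop 5 → Hub (or its reverse).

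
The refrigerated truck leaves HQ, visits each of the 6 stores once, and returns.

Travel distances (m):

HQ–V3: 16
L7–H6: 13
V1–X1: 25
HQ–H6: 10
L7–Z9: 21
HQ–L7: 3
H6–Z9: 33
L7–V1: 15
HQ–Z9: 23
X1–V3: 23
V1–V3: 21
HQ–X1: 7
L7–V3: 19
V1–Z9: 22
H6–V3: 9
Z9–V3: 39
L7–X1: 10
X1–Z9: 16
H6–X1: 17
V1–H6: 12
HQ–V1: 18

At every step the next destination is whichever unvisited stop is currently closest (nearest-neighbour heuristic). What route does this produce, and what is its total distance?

HQ → [L7:3 / X1:7 / H6:10 / V3:16 / V1:18 / Z9:23] → L7 (3)
L7 → [X1:10 / H6:13 / V1:15 / V3:19 / Z9:21] → X1 (10)
X1 → [Z9:16 / H6:17 / V3:23 / V1:25] → Z9 (16)
Z9 → [V1:22 / H6:33 / V3:39] → V1 (22)
V1 → [H6:12 / V3:21] → H6 (12)
H6 → [V3:9] → V3 (9)
Return V3→HQ: 16.
Total = 3 + 10 + 16 + 22 + 12 + 9 + 16 = 88.

Nearest-neighbour total = 88 m; route HQ → L7 → X1 → Z9 → V1 → H6 → V3 → HQ.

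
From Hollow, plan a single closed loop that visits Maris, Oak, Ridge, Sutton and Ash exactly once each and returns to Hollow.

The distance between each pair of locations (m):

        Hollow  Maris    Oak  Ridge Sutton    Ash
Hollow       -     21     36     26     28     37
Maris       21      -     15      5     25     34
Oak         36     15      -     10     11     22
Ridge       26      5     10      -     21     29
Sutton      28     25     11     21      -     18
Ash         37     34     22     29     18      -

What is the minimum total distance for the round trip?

With 5 stops there are 5!/2 = 60 distinct round trips (a route and its reverse cost the same).
Hollow-Maris-Oak-Ridge-Sutton-Ash-Hollow: 21+15+10+21+18+37 = 122
Hollow-Maris-Oak-Ridge-Ash-Sutton-Hollow: 21+15+10+29+18+28 = 121
Hollow-Maris-Oak-Sutton-Ridge-Ash-Hollow: 21+15+11+21+29+37 = 134
Hollow-Maris-Oak-Sutton-Ash-Ridge-Hollow: 21+15+11+18+29+26 = 120
Hollow-Maris-Oak-Ash-Ridge-Sutton-Hollow: 21+15+22+29+21+28 = 136
Hollow-Maris-Oak-Ash-Sutton-Ridge-Hollow: 21+15+22+18+21+26 = 123
Hollow-Maris-Ridge-Oak-Sutton-Ash-Hollow: 21+5+10+11+18+37 = 102
Hollow-Maris-Ridge-Oak-Ash-Sutton-Hollow: 21+5+10+22+18+28 = 104
Hollow-Maris-Ridge-Sutton-Oak-Ash-Hollow: 21+5+21+11+22+37 = 117
Hollow-Maris-Ridge-Sutton-Ash-Oak-Hollow: 21+5+21+18+22+36 = 123
Hollow-Maris-Ridge-Ash-Oak-Sutton-Hollow: 21+5+29+22+11+28 = 116
Hollow-Maris-Ridge-Ash-Sutton-Oak-Hollow: 21+5+29+18+11+36 = 120
Hollow-Maris-Sutton-Oak-Ridge-Ash-Hollow: 21+25+11+10+29+37 = 133
Hollow-Maris-Sutton-Oak-Ash-Ridge-Hollow: 21+25+11+22+29+26 = 134
… (46 more)
The minimum is 102.
One optimal route: Hollow → Maris → Ridge → Oak → Sutton → Ash → Hollow (or its reverse).

102 m — the shortest possible round trip.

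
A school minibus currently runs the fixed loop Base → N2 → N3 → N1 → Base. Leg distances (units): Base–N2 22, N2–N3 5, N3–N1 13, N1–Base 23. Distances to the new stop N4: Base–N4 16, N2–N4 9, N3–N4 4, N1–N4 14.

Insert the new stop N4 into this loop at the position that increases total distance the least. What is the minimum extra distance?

Insertion cost between consecutive stops i–j is d(i,N4) + d(N4,j) − d(i,j):
  between Base and N2: 16 + 9 − 22 = 3
  between N2 and N3: 9 + 4 − 5 = 8
  between N3 and N1: 4 + 14 − 13 = 5
  between N1 and Base: 14 + 16 − 23 = 7
Cheapest insertion is between Base and N2, adding 3.
New total = 63 + 3 = 66.

+3 — insert N4 between Base and N2.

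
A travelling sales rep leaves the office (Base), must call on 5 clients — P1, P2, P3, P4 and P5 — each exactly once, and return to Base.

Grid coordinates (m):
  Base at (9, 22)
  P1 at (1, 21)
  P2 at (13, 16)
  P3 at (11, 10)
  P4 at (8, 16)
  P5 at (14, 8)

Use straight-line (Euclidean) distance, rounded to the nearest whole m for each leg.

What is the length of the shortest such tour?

With 5 stops there are 5!/2 = 60 distinct round trips (a route and its reverse cost the same).
Base - P1 - P2 - P3 - P4 - P5 - Base: 8+13+6+7+10+15 = 59
Base - P1 - P2 - P3 - P5 - P4 - Base: 8+13+6+4+10+6 = 47
Base - P1 - P2 - P4 - P3 - P5 - Base: 8+13+5+7+4+15 = 52
Base - P1 - P2 - P4 - P5 - P3 - Base: 8+13+5+10+4+12 = 52
Base - P1 - P2 - P5 - P3 - P4 - Base: 8+13+8+4+7+6 = 46
Base - P1 - P2 - P5 - P4 - P3 - Base: 8+13+8+10+7+12 = 58
Base - P1 - P3 - P2 - P4 - P5 - Base: 8+15+6+5+10+15 = 59
Base - P1 - P3 - P2 - P5 - P4 - Base: 8+15+6+8+10+6 = 53
Base - P1 - P3 - P4 - P2 - P5 - Base: 8+15+7+5+8+15 = 58
Base - P1 - P3 - P4 - P5 - P2 - Base: 8+15+7+10+8+7 = 55
Base - P1 - P3 - P5 - P2 - P4 - Base: 8+15+4+8+5+6 = 46
Base - P1 - P3 - P5 - P4 - P2 - Base: 8+15+4+10+5+7 = 49
Base - P1 - P4 - P2 - P3 - P5 - Base: 8+9+5+6+4+15 = 47
Base - P1 - P4 - P2 - P5 - P3 - Base: 8+9+5+8+4+12 = 46
… (46 more)
Base - P1 - P4 - P3 - P5 - P2 - Base: 8+9+7+4+8+7 = 43  ← best
The minimum is 43.
One optimal route: Base → P1 → P4 → P3 → P5 → P2 → Base (or its reverse).

Shortest round trip = 43 m.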